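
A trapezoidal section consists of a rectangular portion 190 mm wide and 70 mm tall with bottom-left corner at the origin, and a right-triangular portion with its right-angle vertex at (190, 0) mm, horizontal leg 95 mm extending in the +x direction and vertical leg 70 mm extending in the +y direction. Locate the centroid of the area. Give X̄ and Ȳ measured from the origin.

rectangular portion: A = 190 × 70 = 13300.00, centroid at (95.00, 35.00).
triangular portion: A = ½·95·70 = 3325.00, centroid at (221.67, 23.33).
ΣA = 16625.00 mm²
ΣAX̄ = (13300.00)(95.00) + (3325.00)(221.67) = 2000541.67 mm³
ΣAȲ = (13300.00)(35.00) + (3325.00)(23.33) = 543083.33 mm³
X̄ = 2000541.67 / 16625.00 = 120.33 mm
Ȳ = 543083.33 / 16625.00 = 32.67 mm

X̄ = 120.33 mm, Ȳ = 32.67 mm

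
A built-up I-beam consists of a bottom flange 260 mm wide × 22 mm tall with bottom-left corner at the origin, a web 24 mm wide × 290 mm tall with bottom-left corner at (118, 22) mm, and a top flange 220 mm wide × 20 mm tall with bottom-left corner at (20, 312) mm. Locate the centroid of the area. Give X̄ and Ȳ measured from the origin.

bottom flange: A = 260 × 22 = 5720.00, centroid at (130.00, 11.00).
web: A = 24 × 290 = 6960.00, centroid at (130.00, 167.00).
top flange: A = 220 × 20 = 4400.00, centroid at (130.00, 322.00).
ΣA = 17080.00 mm², ΣAX̄ = 2220400.00 mm³, ΣAȲ = 2642040.00 mm³.
X̄ = 2220400.00/17080.00 = 130.00 mm; Ȳ = 2642040.00/17080.00 = 154.69 mm.

X̄ = 130.00 mm, Ȳ = 154.69 mm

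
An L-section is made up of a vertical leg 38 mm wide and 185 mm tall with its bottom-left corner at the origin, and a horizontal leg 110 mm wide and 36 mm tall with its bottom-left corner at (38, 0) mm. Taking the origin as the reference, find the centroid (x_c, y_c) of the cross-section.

x_c = 45.66 mm, y_c = 65.66 mm

vertical leg: A = 38 × 185 = 7030.00, centroid at (19.00, 92.50).
horizontal leg: A = 110 × 36 = 3960.00, centroid at (93.00, 18.00).
ΣA = 10990.00 mm², ΣAx_c = 501850.00 mm³, ΣAy_c = 721555.00 mm³.
x_c = 501850.00/10990.00 = 45.66 mm; y_c = 721555.00/10990.00 = 65.66 mm.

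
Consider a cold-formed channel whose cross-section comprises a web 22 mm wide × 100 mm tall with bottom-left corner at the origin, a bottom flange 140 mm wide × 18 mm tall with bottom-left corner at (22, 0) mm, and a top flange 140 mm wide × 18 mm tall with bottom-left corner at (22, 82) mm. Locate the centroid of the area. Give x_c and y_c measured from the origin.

web: A = 22 × 100 = 2200.00, centroid at (11.00, 50.00).
bottom flange: A = 140 × 18 = 2520.00, centroid at (92.00, 9.00).
top flange: A = 140 × 18 = 2520.00, centroid at (92.00, 91.00).
ΣA = 7240.00 mm²
ΣAx_c = (2200.00)(11.00) + (2520.00)(92.00) + (2520.00)(92.00) = 487880.00 mm³
ΣAy_c = (2200.00)(50.00) + (2520.00)(9.00) + (2520.00)(91.00) = 362000.00 mm³
x_c = 487880.00 / 7240.00 = 67.39 mm
y_c = 362000.00 / 7240.00 = 50.00 mm

x_c = 67.39 mm, y_c = 50.00 mm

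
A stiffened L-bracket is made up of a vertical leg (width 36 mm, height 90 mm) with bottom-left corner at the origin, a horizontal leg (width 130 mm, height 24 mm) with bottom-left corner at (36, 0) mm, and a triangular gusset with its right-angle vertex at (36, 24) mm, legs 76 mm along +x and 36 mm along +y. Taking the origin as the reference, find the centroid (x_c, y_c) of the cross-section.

vertical leg: A = 36 × 90 = 3240.00, centroid at (18.00, 45.00).
horizontal leg: A = 130 × 24 = 3120.00, centroid at (101.00, 12.00).
gusset: A = ½·76·36 = 1368.00, centroid at (61.33, 36.00).
ΣA = 7728.00 mm², ΣAx_c = 457344.00 mm³, ΣAy_c = 232488.00 mm³.
x_c = 457344.00/7728.00 = 59.18 mm; y_c = 232488.00/7728.00 = 30.08 mm.

x_c = 59.18 mm, y_c = 30.08 mm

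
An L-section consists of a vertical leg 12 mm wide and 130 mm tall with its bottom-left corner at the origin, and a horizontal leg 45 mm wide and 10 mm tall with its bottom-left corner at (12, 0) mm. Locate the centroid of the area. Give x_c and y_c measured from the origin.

x_c = 12.38 mm, y_c = 51.57 mm

vertical leg: A = 12 × 130 = 1560.00, centroid at (6.00, 65.00).
horizontal leg: A = 45 × 10 = 450.00, centroid at (34.50, 5.00).
ΣA = 2010.00 mm², ΣAx_c = 24885.00 mm³, ΣAy_c = 103650.00 mm³.
x_c = 24885.00/2010.00 = 12.38 mm; y_c = 103650.00/2010.00 = 51.57 mm.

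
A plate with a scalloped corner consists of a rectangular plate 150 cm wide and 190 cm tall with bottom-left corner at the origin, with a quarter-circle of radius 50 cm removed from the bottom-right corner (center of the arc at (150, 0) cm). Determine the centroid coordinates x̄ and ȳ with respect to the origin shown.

plate: A = 150 × 190 = 28500.00, centroid at (75.00, 95.00).
removed quarter-circle: A = −¼π·50² = -1963.50, centroid at (128.78, 21.22).
ΣA = 26536.50 cm², ΣAx̄ = 1884642.36 cm³, ΣAȳ = 2665833.33 cm³.
x̄ = 1884642.36/26536.50 = 71.02 cm; ȳ = 2665833.33/26536.50 = 100.46 cm.

x̄ = 71.02 cm, ȳ = 100.46 cm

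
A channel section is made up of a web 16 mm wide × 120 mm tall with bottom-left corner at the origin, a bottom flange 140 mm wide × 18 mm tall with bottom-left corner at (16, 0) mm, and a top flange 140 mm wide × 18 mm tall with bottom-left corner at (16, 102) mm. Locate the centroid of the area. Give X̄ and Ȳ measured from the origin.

web: A = 16 × 120 = 1920.00, centroid at (8.00, 60.00).
bottom flange: A = 140 × 18 = 2520.00, centroid at (86.00, 9.00).
top flange: A = 140 × 18 = 2520.00, centroid at (86.00, 111.00).
ΣA = 6960.00 mm², ΣAX̄ = 448800.00 mm³, ΣAȲ = 417600.00 mm³.
X̄ = 448800.00/6960.00 = 64.48 mm; Ȳ = 417600.00/6960.00 = 60.00 mm.

X̄ = 64.48 mm, Ȳ = 60.00 mm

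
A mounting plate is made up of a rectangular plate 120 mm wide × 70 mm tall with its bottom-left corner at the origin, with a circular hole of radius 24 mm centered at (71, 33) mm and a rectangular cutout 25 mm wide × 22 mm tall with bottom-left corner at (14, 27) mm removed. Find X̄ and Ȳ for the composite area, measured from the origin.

X̄ = 59.75 mm, Ȳ = 35.33 mm

plate: A = 120 × 70 = 8400.00, centroid at (60.00, 35.00).
hole 1: A = −π·24² = -1809.56, centroid at (71.00, 33.00).
hole 2: A = −(25 × 22) = -550.00, centroid at (26.50, 38.00).
ΣA = 6040.44 mm², ΣAX̄ = 360946.43 mm³, ΣAȲ = 213384.61 mm³.
X̄ = 360946.43/6040.44 = 59.75 mm; Ȳ = 213384.61/6040.44 = 35.33 mm.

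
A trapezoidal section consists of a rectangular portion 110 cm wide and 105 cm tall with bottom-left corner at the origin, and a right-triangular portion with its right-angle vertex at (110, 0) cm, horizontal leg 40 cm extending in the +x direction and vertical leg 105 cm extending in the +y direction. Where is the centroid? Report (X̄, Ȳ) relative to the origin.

rectangular portion: A = 110 × 105 = 11550.00, centroid at (55.00, 52.50).
triangular portion: A = ½·40·105 = 2100.00, centroid at (123.33, 35.00).
ΣA = 13650.00 cm²
ΣAX̄ = (11550.00)(55.00) + (2100.00)(123.33) = 894250.00 cm³
ΣAȲ = (11550.00)(52.50) + (2100.00)(35.00) = 679875.00 cm³
X̄ = 894250.00 / 13650.00 = 65.51 cm
Ȳ = 679875.00 / 13650.00 = 49.81 cm

X̄ = 65.51 cm, Ȳ = 49.81 cm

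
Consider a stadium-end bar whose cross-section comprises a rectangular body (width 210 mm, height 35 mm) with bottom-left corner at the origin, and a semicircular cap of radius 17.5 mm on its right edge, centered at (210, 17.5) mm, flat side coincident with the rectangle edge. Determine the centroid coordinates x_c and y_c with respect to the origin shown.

x_c = 111.91 mm, y_c = 17.50 mm

rectangular body: A = 210 × 35 = 7350.00, centroid at (105.00, 17.50).
semicircular end: A = ½π·17.5² = 481.06, centroid at (217.43, 17.50).
ΣA = 7831.06 mm²
ΣAx_c = (7350.00)(105.00) + (481.06)(217.43) = 876344.76 mm³
ΣAy_c = (7350.00)(17.50) + (481.06)(17.50) = 137043.49 mm³
x_c = 876344.76 / 7831.06 = 111.91 mm
y_c = 137043.49 / 7831.06 = 17.50 mm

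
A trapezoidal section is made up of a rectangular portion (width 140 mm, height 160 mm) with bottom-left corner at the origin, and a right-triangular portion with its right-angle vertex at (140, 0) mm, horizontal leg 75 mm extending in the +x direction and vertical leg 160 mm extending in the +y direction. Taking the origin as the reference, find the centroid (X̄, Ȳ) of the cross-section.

X̄ = 90.07 mm, Ȳ = 74.37 mm

rectangular portion: A = 140 × 160 = 22400.00, centroid at (70.00, 80.00).
triangular portion: A = ½·75·160 = 6000.00, centroid at (165.00, 53.33).
ΣA = 28400.00 mm²
ΣAX̄ = (22400.00)(70.00) + (6000.00)(165.00) = 2558000.00 mm³
ΣAȲ = (22400.00)(80.00) + (6000.00)(53.33) = 2112000.00 mm³
X̄ = 2558000.00 / 28400.00 = 90.07 mm
Ȳ = 2112000.00 / 28400.00 = 74.37 mm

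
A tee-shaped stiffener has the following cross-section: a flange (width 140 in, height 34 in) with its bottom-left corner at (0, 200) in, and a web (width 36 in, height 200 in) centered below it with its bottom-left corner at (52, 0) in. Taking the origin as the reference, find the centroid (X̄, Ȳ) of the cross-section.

X̄ = 70.00 in, Ȳ = 146.57 in

web: A = 36 × 200 = 7200.00, centroid at (70.00, 100.00).
flange: A = 140 × 34 = 4760.00, centroid at (70.00, 217.00).
ΣA = 11960.00 in²
ΣAX̄ = (7200.00)(70.00) + (4760.00)(70.00) = 837200.00 in³
ΣAȲ = (7200.00)(100.00) + (4760.00)(217.00) = 1752920.00 in³
X̄ = 837200.00 / 11960.00 = 70.00 in
Ȳ = 1752920.00 / 11960.00 = 146.57 in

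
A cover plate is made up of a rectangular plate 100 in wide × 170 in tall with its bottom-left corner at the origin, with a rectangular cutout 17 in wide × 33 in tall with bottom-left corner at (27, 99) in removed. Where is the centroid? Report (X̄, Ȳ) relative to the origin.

plate: A = 100 × 170 = 17000.00, centroid at (50.00, 85.00).
hole: A = −(17 × 33) = -561.00, centroid at (35.50, 115.50).
ΣA = 16439.00 in²
ΣAX̄ = (17000.00)(50.00) + (-561.00)(35.50) = 830084.50 in³
ΣAȲ = (17000.00)(85.00) + (-561.00)(115.50) = 1380204.50 in³
X̄ = 830084.50 / 16439.00 = 50.49 in
Ȳ = 1380204.50 / 16439.00 = 83.96 in

X̄ = 50.49 in, Ȳ = 83.96 in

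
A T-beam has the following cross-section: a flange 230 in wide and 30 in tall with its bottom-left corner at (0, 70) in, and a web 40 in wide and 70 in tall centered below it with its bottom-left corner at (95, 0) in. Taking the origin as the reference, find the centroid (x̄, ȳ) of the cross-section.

web: A = 40 × 70 = 2800.00, centroid at (115.00, 35.00).
flange: A = 230 × 30 = 6900.00, centroid at (115.00, 85.00).
ΣA = 9700.00 in²
ΣAx̄ = (2800.00)(115.00) + (6900.00)(115.00) = 1115500.00 in³
ΣAȳ = (2800.00)(35.00) + (6900.00)(85.00) = 684500.00 in³
x̄ = 1115500.00 / 9700.00 = 115.00 in
ȳ = 684500.00 / 9700.00 = 70.57 in

x̄ = 115.00 in, ȳ = 70.57 in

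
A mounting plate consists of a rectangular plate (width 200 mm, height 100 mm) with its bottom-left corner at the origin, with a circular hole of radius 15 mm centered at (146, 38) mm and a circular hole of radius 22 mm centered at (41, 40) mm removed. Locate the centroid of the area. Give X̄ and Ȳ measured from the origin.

X̄ = 103.22 mm, Ȳ = 51.33 mm

plate: A = 200 × 100 = 20000.00, centroid at (100.00, 50.00).
hole 1: A = −π·15² = -706.86, centroid at (146.00, 38.00).
hole 2: A = −π·22² = -1520.53, centroid at (41.00, 40.00).
ΣA = 17772.61 mm²
ΣAX̄ = (20000.00)(100.00) + (-706.86)(146.00) + (-1520.53)(41.00) = 1834456.92 mm³
ΣAȲ = (20000.00)(50.00) + (-706.86)(38.00) + (-1520.53)(40.00) = 912318.15 mm³
X̄ = 1834456.92 / 17772.61 = 103.22 mm
Ȳ = 912318.15 / 17772.61 = 51.33 mm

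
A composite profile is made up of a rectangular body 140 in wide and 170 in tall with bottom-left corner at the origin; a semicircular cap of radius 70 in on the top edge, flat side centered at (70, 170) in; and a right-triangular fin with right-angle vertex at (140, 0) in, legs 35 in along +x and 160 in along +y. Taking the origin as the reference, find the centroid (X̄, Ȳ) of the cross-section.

X̄ = 76.67 in, Ȳ = 108.16 in

rectangular body: A = 140 × 170 = 23800.00, centroid at (70.00, 85.00).
semicircular top: A = ½π·70² = 7696.90, centroid at (70.00, 199.71).
triangular fin: A = ½·35·160 = 2800.00, centroid at (151.67, 53.33).
ΣA = 34296.90 in², ΣAX̄ = 2629449.81 in³, ΣAȲ = 3709473.34 in³.
X̄ = 2629449.81/34296.90 = 76.67 in; Ȳ = 3709473.34/34296.90 = 108.16 in.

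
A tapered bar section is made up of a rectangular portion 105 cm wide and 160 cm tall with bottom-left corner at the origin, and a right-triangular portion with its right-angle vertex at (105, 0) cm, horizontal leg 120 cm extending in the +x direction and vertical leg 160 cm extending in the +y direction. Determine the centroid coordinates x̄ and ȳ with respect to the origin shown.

Part | A | x̄ᵢ | ȳᵢ | A·x̄ᵢ | A·ȳᵢ
rectangular portion | 16800.00 | 52.50 | 80.00 | 882000.00 | 1344000.00
triangular portion | 9600.00 | 145.00 | 53.33 | 1392000.00 | 512000.00
Σ | 26400.00 |  |  | 2274000.00 | 1856000.00
x̄ = 2274000.00 / 26400.00 = 86.14 cm
ȳ = 1856000.00 / 26400.00 = 70.30 cm

x̄ = 86.14 cm, ȳ = 70.30 cm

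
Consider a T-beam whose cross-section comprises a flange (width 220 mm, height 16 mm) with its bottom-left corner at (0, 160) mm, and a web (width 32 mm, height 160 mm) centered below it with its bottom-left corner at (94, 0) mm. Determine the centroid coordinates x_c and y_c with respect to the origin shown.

x_c = 110.00 mm, y_c = 115.85 mm

web: A = 32 × 160 = 5120.00, centroid at (110.00, 80.00).
flange: A = 220 × 16 = 3520.00, centroid at (110.00, 168.00).
ΣA = 8640.00 mm²
ΣAx_c = (5120.00)(110.00) + (3520.00)(110.00) = 950400.00 mm³
ΣAy_c = (5120.00)(80.00) + (3520.00)(168.00) = 1000960.00 mm³
x_c = 950400.00 / 8640.00 = 110.00 mm
y_c = 1000960.00 / 8640.00 = 115.85 mm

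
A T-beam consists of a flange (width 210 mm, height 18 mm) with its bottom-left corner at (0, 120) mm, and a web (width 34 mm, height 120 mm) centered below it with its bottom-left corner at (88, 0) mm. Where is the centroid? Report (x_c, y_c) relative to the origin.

web: A = 34 × 120 = 4080.00, centroid at (105.00, 60.00).
flange: A = 210 × 18 = 3780.00, centroid at (105.00, 129.00).
ΣA = 7860.00 mm²
ΣAx_c = (4080.00)(105.00) + (3780.00)(105.00) = 825300.00 mm³
ΣAy_c = (4080.00)(60.00) + (3780.00)(129.00) = 732420.00 mm³
x_c = 825300.00 / 7860.00 = 105.00 mm
y_c = 732420.00 / 7860.00 = 93.18 mm

x_c = 105.00 mm, y_c = 93.18 mm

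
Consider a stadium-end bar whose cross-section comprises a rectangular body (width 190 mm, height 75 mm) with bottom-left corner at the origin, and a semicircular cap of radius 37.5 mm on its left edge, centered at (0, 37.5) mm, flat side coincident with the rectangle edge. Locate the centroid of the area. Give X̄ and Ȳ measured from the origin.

X̄ = 80.11 mm, Ȳ = 37.50 mm

rectangular body: A = 190 × 75 = 14250.00, centroid at (95.00, 37.50).
semicircular end: A = ½π·37.5² = 2208.93, centroid at (-15.92, 37.50).
ΣA = 16458.93 mm²
ΣAX̄ = (14250.00)(95.00) + (2208.93)(-15.92) = 1318593.75 mm³
ΣAȲ = (14250.00)(37.50) + (2208.93)(37.50) = 617209.96 mm³
X̄ = 1318593.75 / 16458.93 = 80.11 mm
Ȳ = 617209.96 / 16458.93 = 37.50 mm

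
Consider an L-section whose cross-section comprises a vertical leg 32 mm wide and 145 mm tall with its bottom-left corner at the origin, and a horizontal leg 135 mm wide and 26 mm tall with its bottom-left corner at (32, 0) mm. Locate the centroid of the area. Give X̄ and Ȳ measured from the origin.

X̄ = 51.96 mm, Ȳ = 46.87 mm

Part | A | x̄ᵢ | ȳᵢ | A·x̄ᵢ | A·ȳᵢ
vertical leg | 4640.00 | 16.00 | 72.50 | 74240.00 | 336400.00
horizontal leg | 3510.00 | 99.50 | 13.00 | 349245.00 | 45630.00
Σ | 8150.00 |  |  | 423485.00 | 382030.00
X̄ = 423485.00 / 8150.00 = 51.96 mm
Ȳ = 382030.00 / 8150.00 = 46.87 mm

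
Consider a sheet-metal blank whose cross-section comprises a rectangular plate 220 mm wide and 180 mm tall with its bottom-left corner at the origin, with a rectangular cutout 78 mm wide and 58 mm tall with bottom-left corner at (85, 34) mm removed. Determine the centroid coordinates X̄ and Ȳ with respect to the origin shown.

X̄ = 108.19 mm, Ȳ = 93.48 mm

plate: A = 220 × 180 = 39600.00, centroid at (110.00, 90.00).
hole: A = −(78 × 58) = -4524.00, centroid at (124.00, 63.00).
ΣA = 35076.00 mm²
ΣAX̄ = (39600.00)(110.00) + (-4524.00)(124.00) = 3795024.00 mm³
ΣAȲ = (39600.00)(90.00) + (-4524.00)(63.00) = 3278988.00 mm³
X̄ = 3795024.00 / 35076.00 = 108.19 mm
Ȳ = 3278988.00 / 35076.00 = 93.48 mm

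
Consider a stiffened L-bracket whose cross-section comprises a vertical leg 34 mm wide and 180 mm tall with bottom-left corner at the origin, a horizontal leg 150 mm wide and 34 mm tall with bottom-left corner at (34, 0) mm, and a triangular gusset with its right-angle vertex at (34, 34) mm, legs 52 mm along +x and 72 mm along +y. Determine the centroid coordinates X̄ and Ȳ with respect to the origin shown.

vertical leg: A = 34 × 180 = 6120.00, centroid at (17.00, 90.00).
horizontal leg: A = 150 × 34 = 5100.00, centroid at (109.00, 17.00).
gusset: A = ½·52·72 = 1872.00, centroid at (51.33, 58.00).
ΣA = 13092.00 mm², ΣAX̄ = 756036.00 mm³, ΣAȲ = 746076.00 mm³.
X̄ = 756036.00/13092.00 = 57.75 mm; Ȳ = 746076.00/13092.00 = 56.99 mm.

X̄ = 57.75 mm, Ȳ = 56.99 mm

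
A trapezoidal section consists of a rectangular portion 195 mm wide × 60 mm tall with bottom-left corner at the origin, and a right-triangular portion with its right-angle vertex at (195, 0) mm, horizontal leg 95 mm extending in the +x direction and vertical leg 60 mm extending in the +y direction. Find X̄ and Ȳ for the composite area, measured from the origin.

X̄ = 122.80 mm, Ȳ = 28.04 mm

rectangular portion: A = 195 × 60 = 11700.00, centroid at (97.50, 30.00).
triangular portion: A = ½·95·60 = 2850.00, centroid at (226.67, 20.00).
ΣA = 14550.00 mm²
ΣAX̄ = (11700.00)(97.50) + (2850.00)(226.67) = 1786750.00 mm³
ΣAȲ = (11700.00)(30.00) + (2850.00)(20.00) = 408000.00 mm³
X̄ = 1786750.00 / 14550.00 = 122.80 mm
Ȳ = 408000.00 / 14550.00 = 28.04 mm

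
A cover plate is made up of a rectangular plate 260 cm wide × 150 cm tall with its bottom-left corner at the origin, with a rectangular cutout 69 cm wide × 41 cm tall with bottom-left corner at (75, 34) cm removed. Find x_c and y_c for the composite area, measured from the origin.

x_c = 131.60 cm, y_c = 76.60 cm

plate: A = 260 × 150 = 39000.00, centroid at (130.00, 75.00).
hole: A = −(69 × 41) = -2829.00, centroid at (109.50, 54.50).
ΣA = 36171.00 cm²
ΣAx_c = (39000.00)(130.00) + (-2829.00)(109.50) = 4760224.50 cm³
ΣAy_c = (39000.00)(75.00) + (-2829.00)(54.50) = 2770819.50 cm³
x_c = 4760224.50 / 36171.00 = 131.60 cm
y_c = 2770819.50 / 36171.00 = 76.60 cm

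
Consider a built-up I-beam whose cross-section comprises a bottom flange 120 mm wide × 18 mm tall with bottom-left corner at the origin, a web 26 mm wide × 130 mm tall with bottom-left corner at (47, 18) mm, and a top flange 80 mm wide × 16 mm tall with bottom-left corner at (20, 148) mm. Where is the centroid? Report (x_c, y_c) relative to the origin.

Part | A | x̄ᵢ | ȳᵢ | A·x̄ᵢ | A·ȳᵢ
bottom flange | 2160.00 | 60.00 | 9.00 | 129600.00 | 19440.00
web | 3380.00 | 60.00 | 83.00 | 202800.00 | 280540.00
top flange | 1280.00 | 60.00 | 156.00 | 76800.00 | 199680.00
Σ | 6820.00 |  |  | 409200.00 | 499660.00
x_c = 409200.00 / 6820.00 = 60.00 mm
y_c = 499660.00 / 6820.00 = 73.26 mm

x_c = 60.00 mm, y_c = 73.26 mm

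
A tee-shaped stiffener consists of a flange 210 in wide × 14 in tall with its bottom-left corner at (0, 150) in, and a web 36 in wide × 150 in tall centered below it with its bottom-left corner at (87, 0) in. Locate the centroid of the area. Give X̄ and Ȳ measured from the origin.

X̄ = 105.00 in, Ȳ = 103.91 in

web: A = 36 × 150 = 5400.00, centroid at (105.00, 75.00).
flange: A = 210 × 14 = 2940.00, centroid at (105.00, 157.00).
ΣA = 8340.00 in², ΣAX̄ = 875700.00 in³, ΣAȲ = 866580.00 in³.
X̄ = 875700.00/8340.00 = 105.00 in; Ȳ = 866580.00/8340.00 = 103.91 in.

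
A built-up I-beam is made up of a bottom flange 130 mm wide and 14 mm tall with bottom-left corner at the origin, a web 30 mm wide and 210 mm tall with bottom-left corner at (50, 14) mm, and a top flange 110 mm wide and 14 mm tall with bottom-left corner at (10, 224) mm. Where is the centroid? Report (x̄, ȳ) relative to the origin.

x̄ = 65.00 mm, ȳ = 115.75 mm

Part | A | x̄ᵢ | ȳᵢ | A·x̄ᵢ | A·ȳᵢ
bottom flange | 1820.00 | 65.00 | 7.00 | 118300.00 | 12740.00
web | 6300.00 | 65.00 | 119.00 | 409500.00 | 749700.00
top flange | 1540.00 | 65.00 | 231.00 | 100100.00 | 355740.00
Σ | 9660.00 |  |  | 627900.00 | 1118180.00
x̄ = 627900.00 / 9660.00 = 65.00 mm
ȳ = 1118180.00 / 9660.00 = 115.75 mm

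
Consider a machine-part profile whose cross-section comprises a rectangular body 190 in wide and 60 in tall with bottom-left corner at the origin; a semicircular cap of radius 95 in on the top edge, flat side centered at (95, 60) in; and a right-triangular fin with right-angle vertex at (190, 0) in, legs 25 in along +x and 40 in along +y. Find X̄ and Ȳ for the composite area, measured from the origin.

rectangular body: A = 190 × 60 = 11400.00, centroid at (95.00, 30.00).
semicircular top: A = ½π·95² = 14176.44, centroid at (95.00, 100.32).
triangular fin: A = ½·25·40 = 500.00, centroid at (198.33, 13.33).
ΣA = 26076.44 in², ΣAX̄ = 2528928.17 in³, ΣAȲ = 1770836.21 in³.
X̄ = 2528928.17/26076.44 = 96.98 in; Ȳ = 1770836.21/26076.44 = 67.91 in.

X̄ = 96.98 in, Ȳ = 67.91 in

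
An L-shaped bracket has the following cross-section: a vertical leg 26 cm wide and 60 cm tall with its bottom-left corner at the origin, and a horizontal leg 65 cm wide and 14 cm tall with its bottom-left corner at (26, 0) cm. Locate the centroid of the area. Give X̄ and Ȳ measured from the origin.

vertical leg: A = 26 × 60 = 1560.00, centroid at (13.00, 30.00).
horizontal leg: A = 65 × 14 = 910.00, centroid at (58.50, 7.00).
ΣA = 2470.00 cm², ΣAX̄ = 73515.00 cm³, ΣAȲ = 53170.00 cm³.
X̄ = 73515.00/2470.00 = 29.76 cm; Ȳ = 53170.00/2470.00 = 21.53 cm.

X̄ = 29.76 cm, Ȳ = 21.53 cm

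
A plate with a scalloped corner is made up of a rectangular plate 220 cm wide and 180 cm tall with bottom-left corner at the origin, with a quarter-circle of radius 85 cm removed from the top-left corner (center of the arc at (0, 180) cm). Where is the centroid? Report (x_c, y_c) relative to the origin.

x_c = 122.36 cm, y_c = 80.98 cm

plate: A = 220 × 180 = 39600.00, centroid at (110.00, 90.00).
removed quarter-circle: A = −¼π·85² = -5674.50, centroid at (36.08, 143.92).
ΣA = 33925.50 cm²
ΣAx_c = (39600.00)(110.00) + (-5674.50)(36.08) = 4151291.67 cm³
ΣAy_c = (39600.00)(90.00) + (-5674.50)(143.92) = 2747298.02 cm³
x_c = 4151291.67 / 33925.50 = 122.36 cm
y_c = 2747298.02 / 33925.50 = 80.98 cm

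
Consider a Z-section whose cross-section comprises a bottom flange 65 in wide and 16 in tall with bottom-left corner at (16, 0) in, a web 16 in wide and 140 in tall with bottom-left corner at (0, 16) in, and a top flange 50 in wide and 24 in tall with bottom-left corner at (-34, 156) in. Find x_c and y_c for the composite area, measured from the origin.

x_c = 12.85 in, y_c = 89.86 in

bottom flange: A = 65 × 16 = 1040.00, centroid at (48.50, 8.00).
web: A = 16 × 140 = 2240.00, centroid at (8.00, 86.00).
top flange: A = 50 × 24 = 1200.00, centroid at (-9.00, 168.00).
ΣA = 4480.00 in²
ΣAx_c = (1040.00)(48.50) + (2240.00)(8.00) + (1200.00)(-9.00) = 57560.00 in³
ΣAy_c = (1040.00)(8.00) + (2240.00)(86.00) + (1200.00)(168.00) = 402560.00 in³
x_c = 57560.00 / 4480.00 = 12.85 in
y_c = 402560.00 / 4480.00 = 89.86 in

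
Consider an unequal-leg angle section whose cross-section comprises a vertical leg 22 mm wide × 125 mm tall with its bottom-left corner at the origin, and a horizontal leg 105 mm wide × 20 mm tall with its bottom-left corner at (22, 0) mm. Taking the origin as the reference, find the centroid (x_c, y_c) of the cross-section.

Part | A | x̄ᵢ | ȳᵢ | A·x̄ᵢ | A·ȳᵢ
vertical leg | 2750.00 | 11.00 | 62.50 | 30250.00 | 171875.00
horizontal leg | 2100.00 | 74.50 | 10.00 | 156450.00 | 21000.00
Σ | 4850.00 |  |  | 186700.00 | 192875.00
x_c = 186700.00 / 4850.00 = 38.49 mm
y_c = 192875.00 / 4850.00 = 39.77 mm

x_c = 38.49 mm, y_c = 39.77 mm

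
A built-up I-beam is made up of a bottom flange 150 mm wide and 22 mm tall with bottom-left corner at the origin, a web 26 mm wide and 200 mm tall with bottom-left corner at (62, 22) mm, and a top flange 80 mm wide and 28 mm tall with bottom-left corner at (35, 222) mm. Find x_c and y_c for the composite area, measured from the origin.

x_c = 75.00 mm, y_c = 111.67 mm

bottom flange: A = 150 × 22 = 3300.00, centroid at (75.00, 11.00).
web: A = 26 × 200 = 5200.00, centroid at (75.00, 122.00).
top flange: A = 80 × 28 = 2240.00, centroid at (75.00, 236.00).
ΣA = 10740.00 mm²
ΣAx_c = (3300.00)(75.00) + (5200.00)(75.00) + (2240.00)(75.00) = 805500.00 mm³
ΣAy_c = (3300.00)(11.00) + (5200.00)(122.00) + (2240.00)(236.00) = 1199340.00 mm³
x_c = 805500.00 / 10740.00 = 75.00 mm
y_c = 1199340.00 / 10740.00 = 111.67 mm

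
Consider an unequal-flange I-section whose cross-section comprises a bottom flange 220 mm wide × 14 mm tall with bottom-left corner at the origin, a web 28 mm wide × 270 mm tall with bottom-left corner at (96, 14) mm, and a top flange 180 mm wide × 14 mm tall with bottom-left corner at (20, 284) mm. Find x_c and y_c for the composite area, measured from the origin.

bottom flange: A = 220 × 14 = 3080.00, centroid at (110.00, 7.00).
web: A = 28 × 270 = 7560.00, centroid at (110.00, 149.00).
top flange: A = 180 × 14 = 2520.00, centroid at (110.00, 291.00).
ΣA = 13160.00 mm², ΣAx_c = 1447600.00 mm³, ΣAy_c = 1881320.00 mm³.
x_c = 1447600.00/13160.00 = 110.00 mm; y_c = 1881320.00/13160.00 = 142.96 mm.

x_c = 110.00 mm, y_c = 142.96 mm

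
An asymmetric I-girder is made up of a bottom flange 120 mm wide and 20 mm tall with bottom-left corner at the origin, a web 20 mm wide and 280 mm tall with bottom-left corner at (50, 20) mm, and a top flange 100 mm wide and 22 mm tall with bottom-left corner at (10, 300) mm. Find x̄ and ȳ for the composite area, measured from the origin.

bottom flange: A = 120 × 20 = 2400.00, centroid at (60.00, 10.00).
web: A = 20 × 280 = 5600.00, centroid at (60.00, 160.00).
top flange: A = 100 × 22 = 2200.00, centroid at (60.00, 311.00).
ΣA = 10200.00 mm²
ΣAx̄ = (2400.00)(60.00) + (5600.00)(60.00) + (2200.00)(60.00) = 612000.00 mm³
ΣAȳ = (2400.00)(10.00) + (5600.00)(160.00) + (2200.00)(311.00) = 1604200.00 mm³
x̄ = 612000.00 / 10200.00 = 60.00 mm
ȳ = 1604200.00 / 10200.00 = 157.27 mm

x̄ = 60.00 mm, ȳ = 157.27 mm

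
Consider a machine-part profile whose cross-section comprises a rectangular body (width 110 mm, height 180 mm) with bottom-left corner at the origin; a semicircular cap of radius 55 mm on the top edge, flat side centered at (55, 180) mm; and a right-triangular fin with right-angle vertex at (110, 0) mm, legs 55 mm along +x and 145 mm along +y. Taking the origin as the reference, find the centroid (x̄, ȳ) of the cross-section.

x̄ = 65.25 mm, ȳ = 103.05 mm

rectangular body: A = 110 × 180 = 19800.00, centroid at (55.00, 90.00).
semicircular top: A = ½π·55² = 4751.66, centroid at (55.00, 203.34).
triangular fin: A = ½·55·145 = 3987.50, centroid at (128.33, 48.33).
ΣA = 28539.16 mm², ΣAx̄ = 1862070.41 mm³, ΣAȳ = 2940944.43 mm³.
x̄ = 1862070.41/28539.16 = 65.25 mm; ȳ = 2940944.43/28539.16 = 103.05 mm.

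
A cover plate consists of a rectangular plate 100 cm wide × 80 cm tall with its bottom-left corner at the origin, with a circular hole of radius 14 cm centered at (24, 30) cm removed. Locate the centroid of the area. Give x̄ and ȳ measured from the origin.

plate: A = 100 × 80 = 8000.00, centroid at (50.00, 40.00).
hole: A = −π·14² = -615.75, centroid at (24.00, 30.00).
ΣA = 7384.25 cm²
ΣAx̄ = (8000.00)(50.00) + (-615.75)(24.00) = 385221.95 cm³
ΣAȳ = (8000.00)(40.00) + (-615.75)(30.00) = 301527.44 cm³
x̄ = 385221.95 / 7384.25 = 52.17 cm
ȳ = 301527.44 / 7384.25 = 40.83 cm

x̄ = 52.17 cm, ȳ = 40.83 cm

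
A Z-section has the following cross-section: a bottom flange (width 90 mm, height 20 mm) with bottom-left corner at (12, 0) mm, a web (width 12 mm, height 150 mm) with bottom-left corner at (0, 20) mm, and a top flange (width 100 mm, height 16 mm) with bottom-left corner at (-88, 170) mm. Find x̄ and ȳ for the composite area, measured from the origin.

x̄ = 10.12 mm, ȳ = 91.12 mm

bottom flange: A = 90 × 20 = 1800.00, centroid at (57.00, 10.00).
web: A = 12 × 150 = 1800.00, centroid at (6.00, 95.00).
top flange: A = 100 × 16 = 1600.00, centroid at (-38.00, 178.00).
ΣA = 5200.00 mm², ΣAx̄ = 52600.00 mm³, ΣAȳ = 473800.00 mm³.
x̄ = 52600.00/5200.00 = 10.12 mm; ȳ = 473800.00/5200.00 = 91.12 mm.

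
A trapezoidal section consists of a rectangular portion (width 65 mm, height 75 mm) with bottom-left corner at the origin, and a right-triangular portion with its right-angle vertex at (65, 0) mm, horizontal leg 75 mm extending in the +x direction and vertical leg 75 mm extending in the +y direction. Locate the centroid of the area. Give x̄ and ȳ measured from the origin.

rectangular portion: A = 65 × 75 = 4875.00, centroid at (32.50, 37.50).
triangular portion: A = ½·75·75 = 2812.50, centroid at (90.00, 25.00).
ΣA = 7687.50 mm², ΣAx̄ = 411562.50 mm³, ΣAȳ = 253125.00 mm³.
x̄ = 411562.50/7687.50 = 53.54 mm; ȳ = 253125.00/7687.50 = 32.93 mm.

x̄ = 53.54 mm, ȳ = 32.93 mm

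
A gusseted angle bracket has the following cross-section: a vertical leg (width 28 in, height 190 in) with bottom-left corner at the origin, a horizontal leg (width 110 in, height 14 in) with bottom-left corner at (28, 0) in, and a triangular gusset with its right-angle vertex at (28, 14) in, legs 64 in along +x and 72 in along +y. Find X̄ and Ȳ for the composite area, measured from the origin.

X̄ = 34.48 in, Ȳ = 65.88 in

vertical leg: A = 28 × 190 = 5320.00, centroid at (14.00, 95.00).
horizontal leg: A = 110 × 14 = 1540.00, centroid at (83.00, 7.00).
gusset: A = ½·64·72 = 2304.00, centroid at (49.33, 38.00).
ΣA = 9164.00 in², ΣAX̄ = 315964.00 in³, ΣAȲ = 603732.00 in³.
X̄ = 315964.00/9164.00 = 34.48 in; Ȳ = 603732.00/9164.00 = 65.88 in.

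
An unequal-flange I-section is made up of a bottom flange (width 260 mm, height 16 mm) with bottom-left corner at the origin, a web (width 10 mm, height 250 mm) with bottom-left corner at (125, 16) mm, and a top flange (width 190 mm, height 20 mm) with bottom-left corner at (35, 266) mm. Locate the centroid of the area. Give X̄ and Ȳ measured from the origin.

bottom flange: A = 260 × 16 = 4160.00, centroid at (130.00, 8.00).
web: A = 10 × 250 = 2500.00, centroid at (130.00, 141.00).
top flange: A = 190 × 20 = 3800.00, centroid at (130.00, 276.00).
ΣA = 10460.00 mm², ΣAX̄ = 1359800.00 mm³, ΣAȲ = 1434580.00 mm³.
X̄ = 1359800.00/10460.00 = 130.00 mm; Ȳ = 1434580.00/10460.00 = 137.15 mm.

X̄ = 130.00 mm, Ȳ = 137.15 mm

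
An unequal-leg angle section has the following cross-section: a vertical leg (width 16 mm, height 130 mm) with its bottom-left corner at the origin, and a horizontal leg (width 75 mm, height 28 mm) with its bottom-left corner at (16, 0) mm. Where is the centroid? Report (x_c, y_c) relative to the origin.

Part | A | x̄ᵢ | ȳᵢ | A·x̄ᵢ | A·ȳᵢ
vertical leg | 2080.00 | 8.00 | 65.00 | 16640.00 | 135200.00
horizontal leg | 2100.00 | 53.50 | 14.00 | 112350.00 | 29400.00
Σ | 4180.00 |  |  | 128990.00 | 164600.00
x_c = 128990.00 / 4180.00 = 30.86 mm
y_c = 164600.00 / 4180.00 = 39.38 mm

x_c = 30.86 mm, y_c = 39.38 mm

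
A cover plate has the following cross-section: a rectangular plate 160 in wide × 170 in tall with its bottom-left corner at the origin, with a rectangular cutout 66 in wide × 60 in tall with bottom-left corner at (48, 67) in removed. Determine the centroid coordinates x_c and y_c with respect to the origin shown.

plate: A = 160 × 170 = 27200.00, centroid at (80.00, 85.00).
hole: A = −(66 × 60) = -3960.00, centroid at (81.00, 97.00).
ΣA = 23240.00 in², ΣAx_c = 1855240.00 in³, ΣAy_c = 1927880.00 in³.
x_c = 1855240.00/23240.00 = 79.83 in; y_c = 1927880.00/23240.00 = 82.96 in.

x_c = 79.83 in, y_c = 82.96 in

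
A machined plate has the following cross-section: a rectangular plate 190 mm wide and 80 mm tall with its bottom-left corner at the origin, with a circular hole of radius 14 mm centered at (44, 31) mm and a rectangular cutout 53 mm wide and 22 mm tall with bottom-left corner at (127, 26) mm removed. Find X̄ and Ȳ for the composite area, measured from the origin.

plate: A = 190 × 80 = 15200.00, centroid at (95.00, 40.00).
hole 1: A = −π·14² = -615.75, centroid at (44.00, 31.00).
hole 2: A = −(53 × 22) = -1166.00, centroid at (153.50, 37.00).
ΣA = 13418.25 mm², ΣAX̄ = 1237925.90 mm³, ΣAȲ = 545769.68 mm³.
X̄ = 1237925.90/13418.25 = 92.26 mm; Ȳ = 545769.68/13418.25 = 40.67 mm.

X̄ = 92.26 mm, Ȳ = 40.67 mm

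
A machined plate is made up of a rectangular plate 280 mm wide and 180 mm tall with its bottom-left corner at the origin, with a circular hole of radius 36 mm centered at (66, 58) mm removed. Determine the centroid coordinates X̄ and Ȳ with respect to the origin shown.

X̄ = 146.50 mm, Ȳ = 92.81 mm

Part | A | x̄ᵢ | ȳᵢ | A·x̄ᵢ | A·ȳᵢ
plate | 50400.00 | 140.00 | 90.00 | 7056000.00 | 4536000.00
hole | -4071.50 | 66.00 | 58.00 | -268719.27 | -236147.24
Σ | 46328.50 |  |  | 6787280.73 | 4299852.76
X̄ = 6787280.73 / 46328.50 = 146.50 mm
Ȳ = 4299852.76 / 46328.50 = 92.81 mm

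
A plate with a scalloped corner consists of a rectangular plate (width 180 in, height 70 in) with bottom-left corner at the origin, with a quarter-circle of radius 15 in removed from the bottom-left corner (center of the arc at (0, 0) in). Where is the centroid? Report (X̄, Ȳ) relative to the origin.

X̄ = 91.19 in, Ȳ = 35.41 in

plate: A = 180 × 70 = 12600.00, centroid at (90.00, 35.00).
removed quarter-circle: A = −¼π·15² = -176.71, centroid at (6.37, 6.37).
ΣA = 12423.29 in², ΣAX̄ = 1132875.00 in³, ΣAȲ = 439875.00 in³.
X̄ = 1132875.00/12423.29 = 91.19 in; Ȳ = 439875.00/12423.29 = 35.41 in.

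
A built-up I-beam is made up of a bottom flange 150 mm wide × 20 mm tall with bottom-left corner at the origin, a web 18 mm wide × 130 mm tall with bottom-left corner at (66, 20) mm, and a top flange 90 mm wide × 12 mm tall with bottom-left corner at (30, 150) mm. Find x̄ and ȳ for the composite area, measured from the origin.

bottom flange: A = 150 × 20 = 3000.00, centroid at (75.00, 10.00).
web: A = 18 × 130 = 2340.00, centroid at (75.00, 85.00).
top flange: A = 90 × 12 = 1080.00, centroid at (75.00, 156.00).
ΣA = 6420.00 mm², ΣAx̄ = 481500.00 mm³, ΣAȳ = 397380.00 mm³.
x̄ = 481500.00/6420.00 = 75.00 mm; ȳ = 397380.00/6420.00 = 61.90 mm.

x̄ = 75.00 mm, ȳ = 61.90 mm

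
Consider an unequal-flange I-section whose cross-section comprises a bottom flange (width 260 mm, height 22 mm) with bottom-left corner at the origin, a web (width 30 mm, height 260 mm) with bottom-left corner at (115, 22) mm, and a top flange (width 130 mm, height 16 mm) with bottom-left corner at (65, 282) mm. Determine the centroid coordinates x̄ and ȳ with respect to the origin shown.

bottom flange: A = 260 × 22 = 5720.00, centroid at (130.00, 11.00).
web: A = 30 × 260 = 7800.00, centroid at (130.00, 152.00).
top flange: A = 130 × 16 = 2080.00, centroid at (130.00, 290.00).
ΣA = 15600.00 mm²
ΣAx̄ = (5720.00)(130.00) + (7800.00)(130.00) + (2080.00)(130.00) = 2028000.00 mm³
ΣAȳ = (5720.00)(11.00) + (7800.00)(152.00) + (2080.00)(290.00) = 1851720.00 mm³
x̄ = 2028000.00 / 15600.00 = 130.00 mm
ȳ = 1851720.00 / 15600.00 = 118.70 mm

x̄ = 130.00 mm, ȳ = 118.70 mm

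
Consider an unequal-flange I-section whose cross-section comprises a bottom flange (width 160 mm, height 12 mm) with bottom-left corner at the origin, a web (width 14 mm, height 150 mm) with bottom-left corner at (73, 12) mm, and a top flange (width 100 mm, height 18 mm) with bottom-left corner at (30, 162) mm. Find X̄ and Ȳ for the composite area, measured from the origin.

X̄ = 80.00 mm, Ȳ = 86.26 mm

bottom flange: A = 160 × 12 = 1920.00, centroid at (80.00, 6.00).
web: A = 14 × 150 = 2100.00, centroid at (80.00, 87.00).
top flange: A = 100 × 18 = 1800.00, centroid at (80.00, 171.00).
ΣA = 5820.00 mm², ΣAX̄ = 465600.00 mm³, ΣAȲ = 502020.00 mm³.
X̄ = 465600.00/5820.00 = 80.00 mm; Ȳ = 502020.00/5820.00 = 86.26 mm.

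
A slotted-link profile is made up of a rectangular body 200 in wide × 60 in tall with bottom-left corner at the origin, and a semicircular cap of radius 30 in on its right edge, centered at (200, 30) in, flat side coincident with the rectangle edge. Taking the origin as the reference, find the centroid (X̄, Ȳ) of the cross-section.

rectangular body: A = 200 × 60 = 12000.00, centroid at (100.00, 30.00).
semicircular end: A = ½π·30² = 1413.72, centroid at (212.73, 30.00).
ΣA = 13413.72 in²
ΣAX̄ = (12000.00)(100.00) + (1413.72)(212.73) = 1500743.34 in³
ΣAȲ = (12000.00)(30.00) + (1413.72)(30.00) = 402411.50 in³
X̄ = 1500743.34 / 13413.72 = 111.88 in
Ȳ = 402411.50 / 13413.72 = 30.00 in

X̄ = 111.88 in, Ȳ = 30.00 in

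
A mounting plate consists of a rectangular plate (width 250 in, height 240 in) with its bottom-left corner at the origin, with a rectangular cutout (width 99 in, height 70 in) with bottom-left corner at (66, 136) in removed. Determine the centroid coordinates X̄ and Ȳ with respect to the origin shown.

X̄ = 126.24 in, Ȳ = 113.34 in

Part | A | x̄ᵢ | ȳᵢ | A·x̄ᵢ | A·ȳᵢ
plate | 60000.00 | 125.00 | 120.00 | 7500000.00 | 7200000.00
hole | -6930.00 | 115.50 | 171.00 | -800415.00 | -1185030.00
Σ | 53070.00 |  |  | 6699585.00 | 6014970.00
X̄ = 6699585.00 / 53070.00 = 126.24 in
Ȳ = 6014970.00 / 53070.00 = 113.34 in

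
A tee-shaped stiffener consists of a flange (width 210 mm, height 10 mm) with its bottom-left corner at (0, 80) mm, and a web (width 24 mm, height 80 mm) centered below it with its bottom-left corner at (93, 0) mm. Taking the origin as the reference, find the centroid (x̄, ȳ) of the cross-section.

x̄ = 105.00 mm, ȳ = 63.51 mm

Part | A | x̄ᵢ | ȳᵢ | A·x̄ᵢ | A·ȳᵢ
web | 1920.00 | 105.00 | 40.00 | 201600.00 | 76800.00
flange | 2100.00 | 105.00 | 85.00 | 220500.00 | 178500.00
Σ | 4020.00 |  |  | 422100.00 | 255300.00
x̄ = 422100.00 / 4020.00 = 105.00 mm
ȳ = 255300.00 / 4020.00 = 63.51 mm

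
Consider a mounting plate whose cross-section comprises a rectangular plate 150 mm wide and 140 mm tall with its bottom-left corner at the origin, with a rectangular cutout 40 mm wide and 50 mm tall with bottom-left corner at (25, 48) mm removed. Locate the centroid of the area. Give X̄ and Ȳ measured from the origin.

plate: A = 150 × 140 = 21000.00, centroid at (75.00, 70.00).
hole: A = −(40 × 50) = -2000.00, centroid at (45.00, 73.00).
ΣA = 19000.00 mm², ΣAX̄ = 1485000.00 mm³, ΣAȲ = 1324000.00 mm³.
X̄ = 1485000.00/19000.00 = 78.16 mm; Ȳ = 1324000.00/19000.00 = 69.68 mm.

X̄ = 78.16 mm, Ȳ = 69.68 mm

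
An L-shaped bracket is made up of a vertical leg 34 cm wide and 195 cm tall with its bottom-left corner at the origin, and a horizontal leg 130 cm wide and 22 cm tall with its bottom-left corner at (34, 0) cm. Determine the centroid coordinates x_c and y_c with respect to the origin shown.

x_c = 41.71 cm, y_c = 71.43 cm

vertical leg: A = 34 × 195 = 6630.00, centroid at (17.00, 97.50).
horizontal leg: A = 130 × 22 = 2860.00, centroid at (99.00, 11.00).
ΣA = 9490.00 cm², ΣAx_c = 395850.00 cm³, ΣAy_c = 677885.00 cm³.
x_c = 395850.00/9490.00 = 41.71 cm; y_c = 677885.00/9490.00 = 71.43 cm.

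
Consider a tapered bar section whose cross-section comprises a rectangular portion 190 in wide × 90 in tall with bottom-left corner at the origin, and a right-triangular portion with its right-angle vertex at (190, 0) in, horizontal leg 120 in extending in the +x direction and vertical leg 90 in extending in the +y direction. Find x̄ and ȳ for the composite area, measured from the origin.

rectangular portion: A = 190 × 90 = 17100.00, centroid at (95.00, 45.00).
triangular portion: A = ½·120·90 = 5400.00, centroid at (230.00, 30.00).
ΣA = 22500.00 in², ΣAx̄ = 2866500.00 in³, ΣAȳ = 931500.00 in³.
x̄ = 2866500.00/22500.00 = 127.40 in; ȳ = 931500.00/22500.00 = 41.40 in.

x̄ = 127.40 in, ȳ = 41.40 in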